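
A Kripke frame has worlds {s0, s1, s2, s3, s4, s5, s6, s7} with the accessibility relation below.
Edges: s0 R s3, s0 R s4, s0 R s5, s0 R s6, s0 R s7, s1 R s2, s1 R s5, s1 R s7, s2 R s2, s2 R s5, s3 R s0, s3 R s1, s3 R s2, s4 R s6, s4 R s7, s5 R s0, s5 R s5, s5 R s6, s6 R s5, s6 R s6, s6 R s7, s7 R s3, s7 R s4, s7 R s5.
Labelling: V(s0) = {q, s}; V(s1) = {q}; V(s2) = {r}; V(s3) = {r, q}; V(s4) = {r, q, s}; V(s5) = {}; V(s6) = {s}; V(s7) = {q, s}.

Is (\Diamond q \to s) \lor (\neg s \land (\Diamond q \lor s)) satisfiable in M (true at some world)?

Yes

Let φ = (\Diamond q \to s) \lor (\neg s \land (\Diamond q \lor s)). Evaluate φ at each world:
  s0 (successors {s3, s4, s5, s6, s7}): φ is true.
  s1 (successors {s2, s5, s7}): φ is true.
  s2 (successors {s2, s5}): φ is true.
  s3 (successors {s0, s1, s2}): φ is true.
  s4 (successors {s6, s7}): φ is true.
  s5 (successors {s0, s5, s6}): φ is true.
  s6 (successors {s5, s6, s7}): φ is true.
  s7 (successors {s3, s4, s5}): φ is true.
Detail at s0 (witness):
  At s0: \Diamond q \to s is true, \neg s \land (\Diamond q \lor s) is false, so (\Diamond q \to s) \lor (\neg s \land (\Diamond q \lor s)) is true.
    At s0: \Diamond q is true, s is true, so \Diamond q \to s is true.
      At s0: \Diamond q requires q at some successor in {s3, s4, s5, s6, s7}.
        q holds at s3, so \Diamond q is true at s0.
    At s0: \neg s is false, \Diamond q \lor s is true, so \neg s \land (\Diamond q \lor s) is false.
      At s0: \Diamond q is true, s is true, so \Diamond q \lor s is true.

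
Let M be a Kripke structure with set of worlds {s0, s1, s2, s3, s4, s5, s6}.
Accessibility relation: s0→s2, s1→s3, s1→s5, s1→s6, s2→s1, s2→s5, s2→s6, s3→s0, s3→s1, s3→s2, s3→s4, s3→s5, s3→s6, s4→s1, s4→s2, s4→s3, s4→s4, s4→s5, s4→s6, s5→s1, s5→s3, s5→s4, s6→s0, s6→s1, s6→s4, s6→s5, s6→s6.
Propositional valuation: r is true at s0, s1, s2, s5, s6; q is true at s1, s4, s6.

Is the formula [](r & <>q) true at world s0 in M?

Yes

At s0: [](r & <>q) requires r & <>q at every successor {s2}.
    At s2: r is true, <>q is true, so r & <>q is true.
      At s2: <>q requires q at some successor in {s1, s5, s6}.
        q holds at s1, so <>q is true at s2.
So [](r & <>q) is true at s0.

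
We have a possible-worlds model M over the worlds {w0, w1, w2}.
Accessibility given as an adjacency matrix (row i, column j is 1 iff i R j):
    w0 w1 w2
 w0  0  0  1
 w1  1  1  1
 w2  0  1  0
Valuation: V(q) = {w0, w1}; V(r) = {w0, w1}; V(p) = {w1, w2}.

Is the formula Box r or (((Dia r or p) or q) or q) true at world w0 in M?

Yes

At w0: Box r is false, ((Dia r or p) or q) or q is true, so Box r or (((Dia r or p) or q) or q) is true.
  At w0: Box r requires r at every successor {w2}.
    r fails at w2, so Box r is false at w0.
  At w0: (Dia r or p) or q is true, q is true, so ((Dia r or p) or q) or q is true.
    At w0: Dia r or p is false, q is true, so (Dia r or p) or q is true.
      At w0: Dia r is false, p is false, so Dia r or p is false.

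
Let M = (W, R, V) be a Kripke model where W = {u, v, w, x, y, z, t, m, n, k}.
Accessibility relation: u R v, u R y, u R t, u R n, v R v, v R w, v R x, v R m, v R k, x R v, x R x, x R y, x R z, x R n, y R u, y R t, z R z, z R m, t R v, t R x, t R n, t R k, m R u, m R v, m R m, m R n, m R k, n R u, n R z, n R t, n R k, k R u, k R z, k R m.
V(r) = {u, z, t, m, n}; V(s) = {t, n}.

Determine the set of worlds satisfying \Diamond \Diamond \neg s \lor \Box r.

u, v, w, x, y, z, t, m, n, k

Let φ = \Diamond \Diamond \neg s \lor \Box r. Evaluate φ at each world:
  u (successors {v, y, t, n}): φ is true.
  v (successors {v, w, x, m, k}): φ is true.
  w (successors ∅): φ is true.
  x (successors {v, x, y, z, n}): φ is true.
  y (successors {u, t}): φ is true.
  z (successors {z, m}): φ is true.
  t (successors {v, x, n, k}): φ is true.
  m (successors {u, v, m, n, k}): φ is true.
  n (successors {u, z, t, k}): φ is true.
  k (successors {u, z, m}): φ is true.
For instance, at u:
  At u: \Diamond \Diamond \neg s is true, \Box r is false, so \Diamond \Diamond \neg s \lor \Box r is true.
    At u: \Diamond \Diamond \neg s requires \Diamond \neg s at some successor in {v, y, t, n}.
      \Diamond \neg s holds at v, so \Diamond \Diamond \neg s is true at u.
    At u: \Box r requires r at every successor {v, y, t, n}.
      r fails at v, so \Box r is false at u.
Satisfying worlds: {u, v, w, x, y, z, t, m, n, k}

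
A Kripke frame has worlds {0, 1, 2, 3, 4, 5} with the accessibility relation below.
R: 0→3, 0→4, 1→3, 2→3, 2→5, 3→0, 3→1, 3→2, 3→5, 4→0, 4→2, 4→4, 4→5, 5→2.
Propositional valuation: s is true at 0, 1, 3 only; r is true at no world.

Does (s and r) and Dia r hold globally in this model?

No

Recall that Dia ψ holds at a world iff ψ holds at some accessible world.
Let φ = (s and r) and Dia r. Evaluate φ at each world:
  0 (successors {3, 4}): φ is false.
  1 (successors {3}): φ is false.
  2 (successors {3, 5}): φ is false.
  3 (successors {0, 1, 2, 5}): φ is false.
  4 (successors {0, 2, 4, 5}): φ is false.
  5 (successors {2}): φ is false.
Detail at 0 (counterexample):
  At 0: s and r is false, Dia r is false, so (s and r) and Dia r is false.
    At 0: Dia r requires r at some successor in {3, 4}.
      At 3: r is false.
      At 4: r is false.
    So Dia r is false at 0.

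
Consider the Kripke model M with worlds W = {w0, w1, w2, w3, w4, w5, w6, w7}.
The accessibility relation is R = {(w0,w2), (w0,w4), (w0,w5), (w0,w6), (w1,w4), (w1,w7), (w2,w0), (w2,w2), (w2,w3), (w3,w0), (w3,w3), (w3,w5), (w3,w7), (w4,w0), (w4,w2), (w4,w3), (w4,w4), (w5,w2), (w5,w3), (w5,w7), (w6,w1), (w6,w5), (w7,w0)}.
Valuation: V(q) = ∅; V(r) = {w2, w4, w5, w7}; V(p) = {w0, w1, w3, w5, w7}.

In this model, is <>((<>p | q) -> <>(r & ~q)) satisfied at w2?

Recall that <>ψ holds at a world iff ψ holds at some accessible world.
At w2: <>((<>p | q) -> <>(r & ~q)) requires (<>p | q) -> <>(r & ~q) at some successor in {w0, w2, w3}.
  (<>p | q) -> <>(r & ~q) holds at w0, so <>((<>p | q) -> <>(r & ~q)) is true at w2.
    At w0: <>p | q is true, <>(r & ~q) is true, so (<>p | q) -> <>(r & ~q) is true.
      At w0: <>p is true, q is false, so <>p | q is true.
      At w0: <>(r & ~q) requires r & ~q at some successor in {w2, w4, w5, w6}.
        r & ~q holds at w2, so <>(r & ~q) is true at w0.

Yes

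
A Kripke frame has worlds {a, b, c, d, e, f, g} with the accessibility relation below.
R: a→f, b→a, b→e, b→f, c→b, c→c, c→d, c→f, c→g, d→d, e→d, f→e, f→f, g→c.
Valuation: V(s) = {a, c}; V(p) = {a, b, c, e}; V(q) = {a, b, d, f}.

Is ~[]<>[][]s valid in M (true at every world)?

Yes

Let φ = ~[]<>[][]s. Evaluate φ at each world:
  a (successors {f}): φ is true.
  b (successors {a, e, f}): φ is true.
  c (successors {b, c, d, f, g}): φ is true.
  d (successors {d}): φ is true.
  e (successors {d}): φ is true.
  f (successors {e, f}): φ is true.
  g (successors {c}): φ is true.
For instance, at f:
  At f: []<>[][]s is false, so ~[]<>[][]s is true.
    At f: []<>[][]s requires <>[][]s at every successor {e, f}.
      <>[][]s fails at e, so []<>[][]s is false at f.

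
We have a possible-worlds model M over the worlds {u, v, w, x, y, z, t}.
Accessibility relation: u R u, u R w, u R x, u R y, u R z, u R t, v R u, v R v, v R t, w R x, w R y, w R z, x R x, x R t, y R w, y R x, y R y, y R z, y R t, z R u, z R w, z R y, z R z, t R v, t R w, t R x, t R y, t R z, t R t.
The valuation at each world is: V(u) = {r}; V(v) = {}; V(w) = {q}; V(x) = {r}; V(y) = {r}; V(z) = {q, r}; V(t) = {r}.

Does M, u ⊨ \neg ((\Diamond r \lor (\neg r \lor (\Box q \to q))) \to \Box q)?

At u: (\Diamond r \lor (\neg r \lor (\Box q \to q))) \to \Box q is false, so \neg ((\Diamond r \lor (\neg r \lor (\Box q \to q))) \to \Box q) is true.
  At u: \Diamond r \lor (\neg r \lor (\Box q \to q)) is true, \Box q is false, so (\Diamond r \lor (\neg r \lor (\Box q \to q))) \to \Box q is false.
    At u: \Diamond r is true, \neg r \lor (\Box q \to q) is true, so \Diamond r \lor (\neg r \lor (\Box q \to q)) is true.
      At u: \Diamond r requires r at some successor in {u, w, x, y, z, t}.
        r holds at u, so \Diamond r is true at u.
      At u: \neg r is false, \Box q \to q is true, so \neg r \lor (\Box q \to q) is true.
    At u: \Box q requires q at every successor {u, w, x, y, z, t}.
      q fails at u, so \Box q is false at u.

Yes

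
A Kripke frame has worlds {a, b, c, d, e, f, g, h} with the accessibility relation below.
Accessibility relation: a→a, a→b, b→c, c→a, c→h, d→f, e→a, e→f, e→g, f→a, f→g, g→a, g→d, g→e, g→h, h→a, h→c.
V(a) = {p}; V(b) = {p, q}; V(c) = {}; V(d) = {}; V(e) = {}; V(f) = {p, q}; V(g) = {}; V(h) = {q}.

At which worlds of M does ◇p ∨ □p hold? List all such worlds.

a, c, d, e, f, g, h

Recall that □ψ holds at a world iff ψ holds at every accessible world, and ◇ψ holds iff ψ holds at some accessible world.
Let φ = ◇p ∨ □p. Evaluate φ at each world:
  a (successors {a, b}): φ is true.
  b (successors {c}): φ is false.
  c (successors {a, h}): φ is true.
  d (successors {f}): φ is true.
  e (successors {a, f, g}): φ is true.
  f (successors {a, g}): φ is true.
  g (successors {a, d, e, h}): φ is true.
  h (successors {a, c}): φ is true.
For instance, at c:
  At c: ◇p is true, □p is false, so ◇p ∨ □p is true.
    At c: ◇p requires p at some successor in {a, h}.
      p holds at a, so ◇p is true at c.
    At c: □p requires p at every successor {a, h}.
      p fails at h, so □p is false at c.
Satisfying worlds: {a, c, d, e, f, g, h}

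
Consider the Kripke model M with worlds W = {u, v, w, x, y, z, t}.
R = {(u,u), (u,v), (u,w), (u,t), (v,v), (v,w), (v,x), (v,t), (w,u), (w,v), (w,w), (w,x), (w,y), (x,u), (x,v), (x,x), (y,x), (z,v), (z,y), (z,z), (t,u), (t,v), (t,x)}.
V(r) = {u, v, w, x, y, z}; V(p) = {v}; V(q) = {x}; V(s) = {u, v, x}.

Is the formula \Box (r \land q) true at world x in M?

At x: \Box (r \land q) requires r \land q at every successor {u, v, x}.
  r \land q fails at u, so \Box (r \land q) is false at x.

No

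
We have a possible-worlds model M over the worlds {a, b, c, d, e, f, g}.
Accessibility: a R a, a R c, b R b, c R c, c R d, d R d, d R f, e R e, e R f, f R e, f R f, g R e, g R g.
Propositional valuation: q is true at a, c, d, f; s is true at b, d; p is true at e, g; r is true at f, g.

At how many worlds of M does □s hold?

Recall that □ψ holds at a world iff ψ holds at every accessible world, and ◇ψ holds iff ψ holds at some accessible world.
Let φ = □s. Evaluate φ at each world:
  a (successors {a, c}): φ is false.
  b (successors {b}): φ is true.
  c (successors {c, d}): φ is false.
  d (successors {d, f}): φ is false.
  e (successors {e, f}): φ is false.
  f (successors {e, f}): φ is false.
  g (successors {e, g}): φ is false.
For instance, at e:
  At e: □s requires s at every successor {e, f}.
    s fails at e, so □s is false at e.
Satisfying worlds: {b}

1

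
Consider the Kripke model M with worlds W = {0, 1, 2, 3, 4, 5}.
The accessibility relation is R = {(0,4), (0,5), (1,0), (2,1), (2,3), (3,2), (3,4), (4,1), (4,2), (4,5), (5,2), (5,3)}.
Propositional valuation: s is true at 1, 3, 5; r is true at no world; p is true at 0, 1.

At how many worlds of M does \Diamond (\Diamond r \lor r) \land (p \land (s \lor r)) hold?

Let φ = \Diamond (\Diamond r \lor r) \land (p \land (s \lor r)). Evaluate φ at each world:
  0 (successors {4, 5}): φ is false.
  1 (successors {0}): φ is false.
  2 (successors {1, 3}): φ is false.
  3 (successors {2, 4}): φ is false.
  4 (successors {1, 2, 5}): φ is false.
  5 (successors {2, 3}): φ is false.
For instance, at 0:
  At 0: \Diamond (\Diamond r \lor r) is false, p \land (s \lor r) is false, so \Diamond (\Diamond r \lor r) \land (p \land (s \lor r)) is false.
    At 0: \Diamond (\Diamond r \lor r) requires \Diamond r \lor r at some successor in {4, 5}.
      At 4: \Diamond r \lor r is false.
      At 5: \Diamond r \lor r is false.
    So \Diamond (\Diamond r \lor r) is false at 0.
Satisfying worlds: none.

0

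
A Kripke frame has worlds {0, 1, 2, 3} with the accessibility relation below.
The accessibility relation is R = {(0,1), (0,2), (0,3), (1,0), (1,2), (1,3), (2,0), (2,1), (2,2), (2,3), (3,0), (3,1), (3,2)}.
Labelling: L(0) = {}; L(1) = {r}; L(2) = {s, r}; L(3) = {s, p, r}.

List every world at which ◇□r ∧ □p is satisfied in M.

none

Let φ = ◇□r ∧ □p. Evaluate φ at each world:
  0 (successors {1, 2, 3}): φ is false.
  1 (successors {0, 2, 3}): φ is false.
  2 (successors {0, 1, 2, 3}): φ is false.
  3 (successors {0, 1, 2}): φ is false.
For instance, at 0:
  At 0: ◇□r is false, □p is false, so ◇□r ∧ □p is false.
    At 0: ◇□r requires □r at some successor in {1, 2, 3}.
      At 1: □r is false.
      At 2: □r is false.
      At 3: □r is false.
    So ◇□r is false at 0.
    At 0: □p requires p at every successor {1, 2, 3}.
      p fails at 1, so □p is false at 0.
Satisfying worlds: none.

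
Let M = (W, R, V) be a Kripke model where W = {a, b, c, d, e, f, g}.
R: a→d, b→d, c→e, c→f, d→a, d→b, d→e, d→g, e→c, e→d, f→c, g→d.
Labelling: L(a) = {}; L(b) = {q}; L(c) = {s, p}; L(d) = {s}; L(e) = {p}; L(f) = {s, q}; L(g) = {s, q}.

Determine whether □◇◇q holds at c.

At c: □◇◇q requires ◇◇q at every successor {e, f}.
    At e: ◇◇q requires ◇q at some successor in {c, d}.
      ◇q holds at c, so ◇◇q is true at e.
    At f: ◇◇q requires ◇q at some successor in {c}.
      ◇q holds at c, so ◇◇q is true at f.
So □◇◇q is true at c.

Yes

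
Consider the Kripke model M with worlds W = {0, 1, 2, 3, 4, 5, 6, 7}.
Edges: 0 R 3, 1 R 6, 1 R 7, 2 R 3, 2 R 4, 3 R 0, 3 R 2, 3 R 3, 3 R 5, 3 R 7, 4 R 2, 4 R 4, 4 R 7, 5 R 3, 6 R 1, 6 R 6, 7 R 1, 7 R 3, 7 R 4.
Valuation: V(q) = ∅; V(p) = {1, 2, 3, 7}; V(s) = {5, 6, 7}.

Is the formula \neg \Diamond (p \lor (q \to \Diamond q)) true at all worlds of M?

No

Recall that \Diamond ψ holds at a world iff ψ holds at some accessible world.
Let φ = \neg \Diamond (p \lor (q \to \Diamond q)). Evaluate φ at each world:
  0 (successors {3}): φ is false.
  1 (successors {6, 7}): φ is false.
  2 (successors {3, 4}): φ is false.
  3 (successors {0, 2, 3, 5, 7}): φ is false.
  4 (successors {2, 4, 7}): φ is false.
  5 (successors {3}): φ is false.
  6 (successors {1, 6}): φ is false.
  7 (successors {1, 3, 4}): φ is false.
Detail at 0 (counterexample):
  At 0: \Diamond (p \lor (q \to \Diamond q)) is true, so \neg \Diamond (p \lor (q \to \Diamond q)) is false.
    At 0: \Diamond (p \lor (q \to \Diamond q)) requires p \lor (q \to \Diamond q) at some successor in {3}.
      p \lor (q \to \Diamond q) holds at 3, so \Diamond (p \lor (q \to \Diamond q)) is true at 0.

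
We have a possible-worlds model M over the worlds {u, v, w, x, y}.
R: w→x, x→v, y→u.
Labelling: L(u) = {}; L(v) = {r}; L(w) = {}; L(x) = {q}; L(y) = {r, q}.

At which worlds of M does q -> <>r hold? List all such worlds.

Let φ = q -> <>r. Evaluate φ at each world:
  u (successors ∅): φ is true.
  v (successors ∅): φ is true.
  w (successors {x}): φ is true.
  x (successors {v}): φ is true.
  y (successors {u}): φ is false.
For instance, at x:
  At x: q is true, <>r is true, so q -> <>r is true.
    At x: <>r requires r at some successor in {v}.
      r holds at v, so <>r is true at x.
Satisfying worlds: {u, v, w, x}

u, v, w, x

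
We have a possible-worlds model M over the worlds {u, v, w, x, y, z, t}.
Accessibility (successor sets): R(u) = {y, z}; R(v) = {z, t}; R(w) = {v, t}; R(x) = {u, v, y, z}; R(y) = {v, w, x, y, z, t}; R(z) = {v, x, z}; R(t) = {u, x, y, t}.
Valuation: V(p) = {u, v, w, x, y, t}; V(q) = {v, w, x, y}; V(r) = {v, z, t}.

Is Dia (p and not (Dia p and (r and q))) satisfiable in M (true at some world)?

Let φ = Dia (p and not (Dia p and (r and q))). Evaluate φ at each world:
  u (successors {y, z}): φ is true.
  v (successors {z, t}): φ is true.
  w (successors {v, t}): φ is true.
  x (successors {u, v, y, z}): φ is true.
  y (successors {v, w, x, y, z, t}): φ is true.
  z (successors {v, x, z}): φ is true.
  t (successors {u, x, y, t}): φ is true.
Detail at u (witness):
  At u: Dia (p and not (Dia p and (r and q))) requires p and not (Dia p and (r and q)) at some successor in {y, z}.
    p and not (Dia p and (r and q)) holds at y, so Dia (p and not (Dia p and (r and q))) is true at u.
      At y: p is true, not (Dia p and (r and q)) is true, so p and not (Dia p and (r and q)) is true.

Yes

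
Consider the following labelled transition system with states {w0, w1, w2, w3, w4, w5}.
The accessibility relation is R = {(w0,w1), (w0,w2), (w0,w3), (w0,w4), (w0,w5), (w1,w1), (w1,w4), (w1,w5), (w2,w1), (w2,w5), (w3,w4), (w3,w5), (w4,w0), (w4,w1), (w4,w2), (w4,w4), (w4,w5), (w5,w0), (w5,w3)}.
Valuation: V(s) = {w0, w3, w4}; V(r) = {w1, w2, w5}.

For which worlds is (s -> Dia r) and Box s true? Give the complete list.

Recall that Box ψ holds at a world iff ψ holds at every accessible world, and Dia ψ holds iff ψ holds at some accessible world.
Let φ = (s -> Dia r) and Box s. Evaluate φ at each world:
  w0 (successors {w1, w2, w3, w4, w5}): φ is false.
  w1 (successors {w1, w4, w5}): φ is false.
  w2 (successors {w1, w5}): φ is false.
  w3 (successors {w4, w5}): φ is false.
  w4 (successors {w0, w1, w2, w4, w5}): φ is false.
  w5 (successors {w0, w3}): φ is true.
For instance, at w3:
  At w3: s -> Dia r is true, Box s is false, so (s -> Dia r) and Box s is false.
    At w3: s is true, Dia r is true, so s -> Dia r is true.
      At w3: Dia r requires r at some successor in {w4, w5}.
        r holds at w5, so Dia r is true at w3.
    At w3: Box s requires s at every successor {w4, w5}.
      s fails at w5, so Box s is false at w3.
Satisfying worlds: {w5}

w5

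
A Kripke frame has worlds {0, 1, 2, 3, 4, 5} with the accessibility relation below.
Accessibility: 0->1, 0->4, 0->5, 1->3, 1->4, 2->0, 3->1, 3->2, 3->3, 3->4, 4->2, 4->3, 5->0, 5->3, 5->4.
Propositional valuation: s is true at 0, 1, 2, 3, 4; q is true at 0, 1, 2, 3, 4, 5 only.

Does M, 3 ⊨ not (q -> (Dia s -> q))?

At 3: q -> (Dia s -> q) is true, so not (q -> (Dia s -> q)) is false.
  At 3: q is true, Dia s -> q is true, so q -> (Dia s -> q) is true.
    At 3: Dia s is true, q is true, so Dia s -> q is true.
      At 3: Dia s requires s at some successor in {1, 2, 3, 4}.
        s holds at 1, so Dia s is true at 3.

No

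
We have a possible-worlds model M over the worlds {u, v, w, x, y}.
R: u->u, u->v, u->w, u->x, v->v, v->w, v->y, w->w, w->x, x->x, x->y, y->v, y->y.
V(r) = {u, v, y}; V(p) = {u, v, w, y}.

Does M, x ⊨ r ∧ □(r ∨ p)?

No

Recall that □ψ holds at a world iff ψ holds at every accessible world, and ◇ψ holds iff ψ holds at some accessible world.
At x: r is false, □(r ∨ p) is false, so r ∧ □(r ∨ p) is false.
  At x: □(r ∨ p) requires r ∨ p at every successor {x, y}.
    r ∨ p fails at x, so □(r ∨ p) is false at x.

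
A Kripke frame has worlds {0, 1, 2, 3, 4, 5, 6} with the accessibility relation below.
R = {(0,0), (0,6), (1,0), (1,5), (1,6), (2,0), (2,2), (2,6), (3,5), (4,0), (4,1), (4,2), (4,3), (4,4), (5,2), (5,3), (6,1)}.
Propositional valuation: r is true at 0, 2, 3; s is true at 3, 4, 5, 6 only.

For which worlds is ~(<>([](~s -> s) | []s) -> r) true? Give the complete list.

Recall that []ψ holds at a world iff ψ holds at every accessible world, and <>ψ holds iff ψ holds at some accessible world.
Let φ = ~(<>([](~s -> s) | []s) -> r). Evaluate φ at each world:
  0 (successors {0, 6}): φ is false.
  1 (successors {0, 5, 6}): φ is false.
  2 (successors {0, 2, 6}): φ is false.
  3 (successors {5}): φ is false.
  4 (successors {0, 1, 2, 3, 4}): φ is true.
  5 (successors {2, 3}): φ is true.
  6 (successors {1}): φ is false.
For instance, at 0:
  At 0: <>([](~s -> s) | []s) -> r is true, so ~(<>([](~s -> s) | []s) -> r) is false.
    At 0: <>([](~s -> s) | []s) is false, r is true, so <>([](~s -> s) | []s) -> r is true.
      At 0: <>([](~s -> s) | []s) requires [](~s -> s) | []s at some successor in {0, 6}.
        At 0: [](~s -> s) | []s is false.
        At 6: [](~s -> s) | []s is false.
      So <>([](~s -> s) | []s) is false at 0.
Satisfying worlds: {4, 5}

4, 5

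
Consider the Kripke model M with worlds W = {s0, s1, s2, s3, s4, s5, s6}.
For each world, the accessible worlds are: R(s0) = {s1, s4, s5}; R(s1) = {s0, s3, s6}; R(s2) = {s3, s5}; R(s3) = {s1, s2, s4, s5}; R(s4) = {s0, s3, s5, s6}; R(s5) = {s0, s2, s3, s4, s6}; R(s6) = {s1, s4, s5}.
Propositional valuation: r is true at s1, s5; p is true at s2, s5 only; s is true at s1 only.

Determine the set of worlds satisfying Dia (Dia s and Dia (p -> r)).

Let φ = Dia (Dia s and Dia (p -> r)). Evaluate φ at each world:
  s0 (successors {s1, s4, s5}): φ is false.
  s1 (successors {s0, s3, s6}): φ is true.
  s2 (successors {s3, s5}): φ is true.
  s3 (successors {s1, s2, s4, s5}): φ is false.
  s4 (successors {s0, s3, s5, s6}): φ is true.
  s5 (successors {s0, s2, s3, s4, s6}): φ is true.
  s6 (successors {s1, s4, s5}): φ is false.
For instance, at s2:
  At s2: Dia (Dia s and Dia (p -> r)) requires Dia s and Dia (p -> r) at some successor in {s3, s5}.
    Dia s and Dia (p -> r) holds at s3, so Dia (Dia s and Dia (p -> r)) is true at s2.
      At s3: Dia s is true, Dia (p -> r) is true, so Dia s and Dia (p -> r) is true.
Satisfying worlds: {s1, s2, s4, s5}

s1, s2, s4, s5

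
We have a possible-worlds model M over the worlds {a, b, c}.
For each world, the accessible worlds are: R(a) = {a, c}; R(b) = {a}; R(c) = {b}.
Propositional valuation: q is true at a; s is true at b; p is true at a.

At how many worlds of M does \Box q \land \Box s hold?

0

Let φ = \Box q \land \Box s. Evaluate φ at each world:
  a (successors {a, c}): φ is false.
  b (successors {a}): φ is false.
  c (successors {b}): φ is false.
For instance, at c:
  At c: \Box q is false, \Box s is true, so \Box q \land \Box s is false.
    At c: \Box q requires q at every successor {b}.
      q fails at b, so \Box q is false at c.
    At c: \Box s requires s at every successor {b}.
      At b: s is true.
    So \Box s is true at c.
Satisfying worlds: none.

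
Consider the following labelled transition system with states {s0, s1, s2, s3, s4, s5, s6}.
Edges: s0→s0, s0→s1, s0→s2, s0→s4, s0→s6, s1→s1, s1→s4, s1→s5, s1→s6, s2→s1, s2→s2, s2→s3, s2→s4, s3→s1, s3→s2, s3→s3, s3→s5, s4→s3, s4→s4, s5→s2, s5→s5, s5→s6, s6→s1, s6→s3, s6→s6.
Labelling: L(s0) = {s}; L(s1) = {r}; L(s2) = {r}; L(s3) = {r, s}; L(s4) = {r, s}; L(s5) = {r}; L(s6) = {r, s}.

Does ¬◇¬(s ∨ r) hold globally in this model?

Recall that ◇ψ holds at a world iff ψ holds at some accessible world.
Let φ = ¬◇¬(s ∨ r). Evaluate φ at each world:
  s0 (successors {s0, s1, s2, s4, s6}): φ is true.
  s1 (successors {s1, s4, s5, s6}): φ is true.
  s2 (successors {s1, s2, s3, s4}): φ is true.
  s3 (successors {s1, s2, s3, s5}): φ is true.
  s4 (successors {s3, s4}): φ is true.
  s5 (successors {s2, s5, s6}): φ is true.
  s6 (successors {s1, s3, s6}): φ is true.
For instance, at s3:
  At s3: ◇¬(s ∨ r) is false, so ¬◇¬(s ∨ r) is true.
    At s3: ◇¬(s ∨ r) requires ¬(s ∨ r) at some successor in {s1, s2, s3, s5}.
      At s1: ¬(s ∨ r) is false.
      At s2: ¬(s ∨ r) is false.
      At s3: ¬(s ∨ r) is false.
      At s5: ¬(s ∨ r) is false.
    So ◇¬(s ∨ r) is false at s3.

Yes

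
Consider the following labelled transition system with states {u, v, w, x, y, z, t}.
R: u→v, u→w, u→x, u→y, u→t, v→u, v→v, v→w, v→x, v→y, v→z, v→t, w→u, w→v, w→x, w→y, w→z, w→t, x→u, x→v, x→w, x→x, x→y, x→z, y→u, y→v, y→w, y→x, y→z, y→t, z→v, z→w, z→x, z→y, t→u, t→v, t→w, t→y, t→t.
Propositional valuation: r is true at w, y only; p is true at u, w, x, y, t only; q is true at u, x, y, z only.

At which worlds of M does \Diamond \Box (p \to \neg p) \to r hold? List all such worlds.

Let φ = \Diamond \Box (p \to \neg p) \to r. Evaluate φ at each world:
  u (successors {v, w, x, y, t}): φ is true.
  v (successors {u, v, w, x, y, z, t}): φ is true.
  w (successors {u, v, x, y, z, t}): φ is true.
  x (successors {u, v, w, x, y, z}): φ is true.
  y (successors {u, v, w, x, z, t}): φ is true.
  z (successors {v, w, x, y}): φ is true.
  t (successors {u, v, w, y, t}): φ is true.
For instance, at v:
  At v: \Diamond \Box (p \to \neg p) is false, r is false, so \Diamond \Box (p \to \neg p) \to r is true.
    At v: \Diamond \Box (p \to \neg p) requires \Box (p \to \neg p) at some successor in {u, v, w, x, y, z, t}.
      At u: \Box (p \to \neg p) is false.
      At v: \Box (p \to \neg p) is false.
      At w: \Box (p \to \neg p) is false.
      At x: \Box (p \to \neg p) is false.
      At y: \Box (p \to \neg p) is false.
      At z: \Box (p \to \neg p) is false.
      At t: \Box (p \to \neg p) is false.
    So \Diamond \Box (p \to \neg p) is false at v.
Satisfying worlds: {u, v, w, x, y, z, t}

u, v, w, x, y, z, t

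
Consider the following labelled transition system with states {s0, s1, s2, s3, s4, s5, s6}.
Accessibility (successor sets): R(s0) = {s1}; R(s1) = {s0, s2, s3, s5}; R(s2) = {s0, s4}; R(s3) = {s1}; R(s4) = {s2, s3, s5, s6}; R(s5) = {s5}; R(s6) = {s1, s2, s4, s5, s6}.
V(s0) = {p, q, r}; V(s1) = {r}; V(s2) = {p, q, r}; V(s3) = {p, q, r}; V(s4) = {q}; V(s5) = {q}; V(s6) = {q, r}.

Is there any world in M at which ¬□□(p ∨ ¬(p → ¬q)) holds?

Recall that □ψ holds at a world iff ψ holds at every accessible world, and ◇ψ holds iff ψ holds at some accessible world.
Let φ = ¬□□(p ∨ ¬(p → ¬q)). Evaluate φ at each world:
  s0 (successors {s1}): φ is true.
  s1 (successors {s0, s2, s3, s5}): φ is true.
  s2 (successors {s0, s4}): φ is true.
  s3 (successors {s1}): φ is true.
  s4 (successors {s2, s3, s5, s6}): φ is true.
  s5 (successors {s5}): φ is true.
  s6 (successors {s1, s2, s4, s5, s6}): φ is true.
Detail at s0 (witness):
  At s0: □□(p ∨ ¬(p → ¬q)) is false, so ¬□□(p ∨ ¬(p → ¬q)) is true.
    At s0: □□(p ∨ ¬(p → ¬q)) requires □(p ∨ ¬(p → ¬q)) at every successor {s1}.
      □(p ∨ ¬(p → ¬q)) fails at s1, so □□(p ∨ ¬(p → ¬q)) is false at s0.

Yes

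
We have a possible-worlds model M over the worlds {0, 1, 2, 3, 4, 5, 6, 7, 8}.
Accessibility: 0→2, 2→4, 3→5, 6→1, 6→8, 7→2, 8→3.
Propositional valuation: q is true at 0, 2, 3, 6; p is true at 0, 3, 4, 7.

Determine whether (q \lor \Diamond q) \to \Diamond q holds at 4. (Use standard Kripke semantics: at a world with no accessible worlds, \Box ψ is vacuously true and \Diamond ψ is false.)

Recall that \Diamond ψ holds at a world iff ψ holds at some accessible world.
At 4: q \lor \Diamond q is false, \Diamond q is false, so (q \lor \Diamond q) \to \Diamond q is true.
  At 4: q is false, \Diamond q is false, so q \lor \Diamond q is false.
    At 4: no accessible worlds, so \Diamond q is false.
  At 4: no accessible worlds, so \Diamond q is false.

Yes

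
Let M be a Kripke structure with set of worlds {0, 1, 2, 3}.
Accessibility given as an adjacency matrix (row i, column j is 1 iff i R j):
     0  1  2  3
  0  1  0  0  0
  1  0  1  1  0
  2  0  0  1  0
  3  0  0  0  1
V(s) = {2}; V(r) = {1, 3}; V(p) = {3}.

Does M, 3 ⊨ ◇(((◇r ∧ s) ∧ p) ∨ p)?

At 3: ◇(((◇r ∧ s) ∧ p) ∨ p) requires ((◇r ∧ s) ∧ p) ∨ p at some successor in {3}.
  ((◇r ∧ s) ∧ p) ∨ p holds at 3, so ◇(((◇r ∧ s) ∧ p) ∨ p) is true at 3.
    At 3: (◇r ∧ s) ∧ p is false, p is true, so ((◇r ∧ s) ∧ p) ∨ p is true.
      At 3: ◇r ∧ s is false, p is true, so (◇r ∧ s) ∧ p is false.

Yes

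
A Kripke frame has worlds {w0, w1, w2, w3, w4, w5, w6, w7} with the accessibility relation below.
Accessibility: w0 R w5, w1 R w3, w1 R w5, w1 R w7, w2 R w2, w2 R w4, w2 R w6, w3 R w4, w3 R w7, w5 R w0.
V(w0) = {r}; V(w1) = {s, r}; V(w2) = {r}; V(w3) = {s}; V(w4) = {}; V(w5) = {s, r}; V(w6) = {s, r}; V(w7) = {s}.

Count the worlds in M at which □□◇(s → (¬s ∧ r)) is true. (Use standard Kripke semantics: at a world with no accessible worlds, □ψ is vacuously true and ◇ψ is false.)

5

Let φ = □□◇(s → (¬s ∧ r)). Evaluate φ at each world:
  w0 (successors {w5}): φ is false.
  w1 (successors {w3, w5, w7}): φ is false.
  w2 (successors {w2, w4, w6}): φ is false.
  w3 (successors {w4, w7}): φ is true.
  w4 (successors ∅): φ is true.
  w5 (successors {w0}): φ is true.
  w6 (successors ∅): φ is true.
  w7 (successors ∅): φ is true.
For instance, at w0:
  At w0: □□◇(s → (¬s ∧ r)) requires □◇(s → (¬s ∧ r)) at every successor {w5}.
    □◇(s → (¬s ∧ r)) fails at w5, so □□◇(s → (¬s ∧ r)) is false at w0.
      At w5: □◇(s → (¬s ∧ r)) requires ◇(s → (¬s ∧ r)) at every successor {w0}.
        ◇(s → (¬s ∧ r)) fails at w0, so □◇(s → (¬s ∧ r)) is false at w5.
Satisfying worlds: {w3, w4, w5, w6, w7}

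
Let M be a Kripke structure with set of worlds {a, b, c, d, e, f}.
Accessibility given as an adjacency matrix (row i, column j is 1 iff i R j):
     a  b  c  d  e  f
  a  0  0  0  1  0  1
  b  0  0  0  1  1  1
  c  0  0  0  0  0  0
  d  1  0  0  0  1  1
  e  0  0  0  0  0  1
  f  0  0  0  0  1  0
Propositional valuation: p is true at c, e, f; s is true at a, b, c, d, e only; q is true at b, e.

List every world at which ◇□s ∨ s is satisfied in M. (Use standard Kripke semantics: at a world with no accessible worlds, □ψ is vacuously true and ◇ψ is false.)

a, b, c, d, e

Let φ = ◇□s ∨ s. Evaluate φ at each world:
  a (successors {d, f}): φ is true.
  b (successors {d, e, f}): φ is true.
  c (successors ∅): φ is true.
  d (successors {a, e, f}): φ is true.
  e (successors {f}): φ is true.
  f (successors {e}): φ is false.
For instance, at f:
  At f: ◇□s is false, s is false, so ◇□s ∨ s is false.
    At f: ◇□s requires □s at some successor in {e}.
      At e: □s is false.
    So ◇□s is false at f.
Satisfying worlds: {a, b, c, d, e}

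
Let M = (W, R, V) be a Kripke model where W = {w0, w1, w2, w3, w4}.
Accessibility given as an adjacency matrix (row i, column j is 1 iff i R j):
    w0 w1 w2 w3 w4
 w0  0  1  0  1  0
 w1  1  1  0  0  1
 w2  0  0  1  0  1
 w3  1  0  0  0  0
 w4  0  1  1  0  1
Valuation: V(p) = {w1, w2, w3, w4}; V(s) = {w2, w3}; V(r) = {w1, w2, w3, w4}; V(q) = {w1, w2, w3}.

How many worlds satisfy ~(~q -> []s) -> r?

Let φ = ~(~q -> []s) -> r. Evaluate φ at each world:
  w0 (successors {w1, w3}): φ is false.
  w1 (successors {w0, w1, w4}): φ is true.
  w2 (successors {w2, w4}): φ is true.
  w3 (successors {w0}): φ is true.
  w4 (successors {w1, w2, w4}): φ is true.
For instance, at w1:
  At w1: ~(~q -> []s) is false, r is true, so ~(~q -> []s) -> r is true.
    At w1: ~q -> []s is true, so ~(~q -> []s) is false.
      At w1: ~q is false, []s is false, so ~q -> []s is true.
Satisfying worlds: {w1, w2, w3, w4}

4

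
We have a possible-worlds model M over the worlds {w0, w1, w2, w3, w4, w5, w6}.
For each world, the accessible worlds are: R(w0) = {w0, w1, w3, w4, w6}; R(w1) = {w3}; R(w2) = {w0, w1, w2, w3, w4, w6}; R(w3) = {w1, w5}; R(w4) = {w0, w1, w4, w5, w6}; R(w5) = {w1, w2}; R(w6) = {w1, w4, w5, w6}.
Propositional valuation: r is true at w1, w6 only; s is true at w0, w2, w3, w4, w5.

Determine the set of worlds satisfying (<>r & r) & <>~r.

w6

Let φ = (<>r & r) & <>~r. Evaluate φ at each world:
  w0 (successors {w0, w1, w3, w4, w6}): φ is false.
  w1 (successors {w3}): φ is false.
  w2 (successors {w0, w1, w2, w3, w4, w6}): φ is false.
  w3 (successors {w1, w5}): φ is false.
  w4 (successors {w0, w1, w4, w5, w6}): φ is false.
  w5 (successors {w1, w2}): φ is false.
  w6 (successors {w1, w4, w5, w6}): φ is true.
For instance, at w5:
  At w5: <>r & r is false, <>~r is true, so (<>r & r) & <>~r is false.
    At w5: <>r is true, r is false, so <>r & r is false.
      At w5: <>r requires r at some successor in {w1, w2}.
        r holds at w1, so <>r is true at w5.
    At w5: <>~r requires ~r at some successor in {w1, w2}.
      ~r holds at w2, so <>~r is true at w5.
Satisfying worlds: {w6}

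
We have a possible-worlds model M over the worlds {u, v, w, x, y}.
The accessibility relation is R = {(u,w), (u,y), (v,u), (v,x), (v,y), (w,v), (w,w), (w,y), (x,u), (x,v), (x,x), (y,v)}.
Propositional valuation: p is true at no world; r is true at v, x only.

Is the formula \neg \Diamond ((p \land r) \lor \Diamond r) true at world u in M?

At u: \Diamond ((p \land r) \lor \Diamond r) is true, so \neg \Diamond ((p \land r) \lor \Diamond r) is false.
  At u: \Diamond ((p \land r) \lor \Diamond r) requires (p \land r) \lor \Diamond r at some successor in {w, y}.
    (p \land r) \lor \Diamond r holds at w, so \Diamond ((p \land r) \lor \Diamond r) is true at u.
      At w: p \land r is false, \Diamond r is true, so (p \land r) \lor \Diamond r is true.

No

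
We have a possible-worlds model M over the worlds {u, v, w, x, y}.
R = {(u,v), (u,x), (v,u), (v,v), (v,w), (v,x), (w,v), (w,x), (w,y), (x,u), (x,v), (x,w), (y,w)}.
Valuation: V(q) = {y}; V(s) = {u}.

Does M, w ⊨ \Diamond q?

At w: \Diamond q requires q at some successor in {v, x, y}.
  q holds at y, so \Diamond q is true at w.

Yes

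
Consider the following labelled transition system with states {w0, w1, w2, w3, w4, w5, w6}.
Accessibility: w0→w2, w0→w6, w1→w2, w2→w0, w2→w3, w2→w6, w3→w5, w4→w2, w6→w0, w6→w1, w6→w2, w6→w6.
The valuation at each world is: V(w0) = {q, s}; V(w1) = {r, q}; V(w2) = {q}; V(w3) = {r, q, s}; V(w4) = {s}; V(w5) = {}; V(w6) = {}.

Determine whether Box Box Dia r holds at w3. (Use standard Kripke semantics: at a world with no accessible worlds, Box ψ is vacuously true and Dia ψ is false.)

Yes

Recall that Box ψ holds at a world iff ψ holds at every accessible world, and Dia ψ holds iff ψ holds at some accessible world.
At w3: Box Box Dia r requires Box Dia r at every successor {w5}.
    At w5: no accessible worlds, so Box Dia r holds vacuously.
So Box Box Dia r is true at w3.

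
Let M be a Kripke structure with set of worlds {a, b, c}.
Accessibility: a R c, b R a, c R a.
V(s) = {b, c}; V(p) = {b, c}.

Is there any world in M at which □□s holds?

Recall that □ψ holds at a world iff ψ holds at every accessible world, and ◇ψ holds iff ψ holds at some accessible world.
Let φ = □□s. Evaluate φ at each world:
  a (successors {c}): φ is false.
  b (successors {a}): φ is true.
  c (successors {a}): φ is true.
Detail at b (witness):
  At b: □□s requires □s at every successor {a}.
      At a: □s requires s at every successor {c}.
        At c: s is true.
      So □s is true at a.
  So □□s is true at b.

Yes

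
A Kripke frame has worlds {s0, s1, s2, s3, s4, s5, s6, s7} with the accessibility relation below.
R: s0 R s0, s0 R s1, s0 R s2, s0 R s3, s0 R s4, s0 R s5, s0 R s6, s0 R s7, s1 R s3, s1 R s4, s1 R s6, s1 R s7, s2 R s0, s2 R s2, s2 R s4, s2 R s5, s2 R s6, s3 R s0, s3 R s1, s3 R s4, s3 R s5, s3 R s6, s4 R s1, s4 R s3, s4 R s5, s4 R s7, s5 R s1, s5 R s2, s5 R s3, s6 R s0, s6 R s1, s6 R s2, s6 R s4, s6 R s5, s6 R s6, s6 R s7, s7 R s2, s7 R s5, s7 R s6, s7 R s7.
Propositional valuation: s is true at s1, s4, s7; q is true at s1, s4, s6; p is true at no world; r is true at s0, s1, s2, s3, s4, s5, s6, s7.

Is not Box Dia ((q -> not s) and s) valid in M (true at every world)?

Yes

Let φ = not Box Dia ((q -> not s) and s). Evaluate φ at each world:
  s0 (successors {s0, s1, s2, s3, s4, s5, s6, s7}): φ is true.
  s1 (successors {s3, s4, s6, s7}): φ is true.
  s2 (successors {s0, s2, s4, s5, s6}): φ is true.
  s3 (successors {s0, s1, s4, s5, s6}): φ is true.
  s4 (successors {s1, s3, s5, s7}): φ is true.
  s5 (successors {s1, s2, s3}): φ is true.
  s6 (successors {s0, s1, s2, s4, s5, s6, s7}): φ is true.
  s7 (successors {s2, s5, s6, s7}): φ is true.
For instance, at s3:
  At s3: Box Dia ((q -> not s) and s) is false, so not Box Dia ((q -> not s) and s) is true.
    At s3: Box Dia ((q -> not s) and s) requires Dia ((q -> not s) and s) at every successor {s0, s1, s4, s5, s6}.
      Dia ((q -> not s) and s) fails at s5, so Box Dia ((q -> not s) and s) is false at s3.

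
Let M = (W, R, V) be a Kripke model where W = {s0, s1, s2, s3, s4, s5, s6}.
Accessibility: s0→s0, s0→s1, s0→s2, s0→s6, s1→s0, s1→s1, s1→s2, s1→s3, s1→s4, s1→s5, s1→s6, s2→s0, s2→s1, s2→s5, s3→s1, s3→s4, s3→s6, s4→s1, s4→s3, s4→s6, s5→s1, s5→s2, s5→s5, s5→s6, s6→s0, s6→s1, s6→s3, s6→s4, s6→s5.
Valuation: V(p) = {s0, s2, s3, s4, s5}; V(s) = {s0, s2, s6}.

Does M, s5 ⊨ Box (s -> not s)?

No

Recall that Box ψ holds at a world iff ψ holds at every accessible world, and Dia ψ holds iff ψ holds at some accessible world.
At s5: Box (s -> not s) requires s -> not s at every successor {s1, s2, s5, s6}.
  s -> not s fails at s2, so Box (s -> not s) is false at s5.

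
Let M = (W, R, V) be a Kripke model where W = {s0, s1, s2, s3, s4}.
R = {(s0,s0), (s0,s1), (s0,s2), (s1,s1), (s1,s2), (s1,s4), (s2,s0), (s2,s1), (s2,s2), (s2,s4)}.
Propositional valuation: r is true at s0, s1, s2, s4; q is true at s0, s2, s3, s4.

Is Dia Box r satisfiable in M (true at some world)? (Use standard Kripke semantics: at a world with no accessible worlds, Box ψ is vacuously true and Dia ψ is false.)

Recall that Box ψ holds at a world iff ψ holds at every accessible world, and Dia ψ holds iff ψ holds at some accessible world.
Let φ = Dia Box r. Evaluate φ at each world:
  s0 (successors {s0, s1, s2}): φ is true.
  s1 (successors {s1, s2, s4}): φ is true.
  s2 (successors {s0, s1, s2, s4}): φ is true.
  s3 (successors ∅): φ is false.
  s4 (successors ∅): φ is false.
Detail at s0 (witness):
  At s0: Dia Box r requires Box r at some successor in {s0, s1, s2}.
    Box r holds at s0, so Dia Box r is true at s0.
      At s0: Box r requires r at every successor {s0, s1, s2}.
        At s0: r is true.
        At s1: r is true.
        At s2: r is true.
      So Box r is true at s0.

Yes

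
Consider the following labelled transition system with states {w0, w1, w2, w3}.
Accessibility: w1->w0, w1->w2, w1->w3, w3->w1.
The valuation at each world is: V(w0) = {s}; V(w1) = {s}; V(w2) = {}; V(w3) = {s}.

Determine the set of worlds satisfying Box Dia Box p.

Recall that Box ψ holds at a world iff ψ holds at every accessible world, and Dia ψ holds iff ψ holds at some accessible world.
Let φ = Box Dia Box p. Evaluate φ at each world:
  w0 (successors ∅): φ is true.
  w1 (successors {w0, w2, w3}): φ is false.
  w2 (successors ∅): φ is true.
  w3 (successors {w1}): φ is true.
For instance, at w1:
  At w1: Box Dia Box p requires Dia Box p at every successor {w0, w2, w3}.
    Dia Box p fails at w0, so Box Dia Box p is false at w1.
      At w0: no accessible worlds, so Dia Box p is false.
Satisfying worlds: {w0, w2, w3}

w0, w2, w3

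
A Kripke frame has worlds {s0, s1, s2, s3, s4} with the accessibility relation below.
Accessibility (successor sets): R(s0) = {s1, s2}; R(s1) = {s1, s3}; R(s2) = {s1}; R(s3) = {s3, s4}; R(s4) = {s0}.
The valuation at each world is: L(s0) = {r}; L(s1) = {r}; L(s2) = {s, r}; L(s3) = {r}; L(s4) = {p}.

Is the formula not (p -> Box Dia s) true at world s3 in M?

No

Recall that Box ψ holds at a world iff ψ holds at every accessible world, and Dia ψ holds iff ψ holds at some accessible world.
At s3: p -> Box Dia s is true, so not (p -> Box Dia s) is false.
  At s3: p is false, Box Dia s is false, so p -> Box Dia s is true.
    At s3: Box Dia s requires Dia s at every successor {s3, s4}.
      Dia s fails at s3, so Box Dia s is false at s3.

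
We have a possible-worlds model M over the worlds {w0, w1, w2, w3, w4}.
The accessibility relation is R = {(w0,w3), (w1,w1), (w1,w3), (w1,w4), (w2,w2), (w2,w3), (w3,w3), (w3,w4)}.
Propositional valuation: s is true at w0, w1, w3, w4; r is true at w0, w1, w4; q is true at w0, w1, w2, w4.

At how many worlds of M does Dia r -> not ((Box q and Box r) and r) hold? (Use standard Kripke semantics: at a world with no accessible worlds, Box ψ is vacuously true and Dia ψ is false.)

5

Recall that Box ψ holds at a world iff ψ holds at every accessible world, and Dia ψ holds iff ψ holds at some accessible world.
Let φ = Dia r -> not ((Box q and Box r) and r). Evaluate φ at each world:
  w0 (successors {w3}): φ is true.
  w1 (successors {w1, w3, w4}): φ is true.
  w2 (successors {w2, w3}): φ is true.
  w3 (successors {w3, w4}): φ is true.
  w4 (successors ∅): φ is true.
For instance, at w0:
  At w0: Dia r is false, not ((Box q and Box r) and r) is true, so Dia r -> not ((Box q and Box r) and r) is true.
    At w0: Dia r requires r at some successor in {w3}.
      At w3: r is false.
    So Dia r is false at w0.
    At w0: (Box q and Box r) and r is false, so not ((Box q and Box r) and r) is true.
      At w0: Box q and Box r is false, r is true, so (Box q and Box r) and r is false.
Satisfying worlds: {w0, w1, w2, w3, w4}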